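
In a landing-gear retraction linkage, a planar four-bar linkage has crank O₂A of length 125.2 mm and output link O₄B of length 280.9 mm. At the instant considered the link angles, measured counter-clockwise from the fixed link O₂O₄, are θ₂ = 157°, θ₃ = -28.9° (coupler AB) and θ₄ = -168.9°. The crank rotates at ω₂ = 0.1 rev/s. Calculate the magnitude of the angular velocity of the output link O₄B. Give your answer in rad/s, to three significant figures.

ω₂ = 0.6283 rad/s (from 0.1 rev/s).
Differentiating the loop-closure r₂e^{iθ₂}+r₃e^{iθ₃}=r₁+r₄e^{iθ₄} gives r₂ω₂e^{iθ₂}+r₃ω₃e^{iθ₃}=r₄ω₄e^{iθ₄}.
Eliminating the other unknown: ω₄ = r₂ω₂ sin(θ₂−θ₃) / [r₄ sin(θ₄−θ₃)].
Numerator sine = -0.10279; denominator sine = -0.64279.
Result = 0.1252·0.6283·(-0.10279) / (0.2809·(-0.64279)) = +0.044784 rad/s; magnitude 0.044784 rad/s.

0.0448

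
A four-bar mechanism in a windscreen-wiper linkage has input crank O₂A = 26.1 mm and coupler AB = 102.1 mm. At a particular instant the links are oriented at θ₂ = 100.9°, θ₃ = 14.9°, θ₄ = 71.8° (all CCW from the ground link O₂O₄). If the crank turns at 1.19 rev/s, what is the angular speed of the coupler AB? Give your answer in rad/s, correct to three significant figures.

ω₂ = 7.477 rad/s (from 1.19 rev/s).
Differentiating the loop-closure r₂e^{iθ₂}+r₃e^{iθ₃}=r₁+r₄e^{iθ₄} gives r₂ω₂e^{iθ₂}+r₃ω₃e^{iθ₃}=r₄ω₄e^{iθ₄}.
Eliminating the other unknown: ω₃ = r₂ω₂ sin(θ₄−θ₂) / [r₃ sin(θ₃−θ₄)].
Numerator sine = -0.48634; denominator sine = -0.83772.
Result = 0.0261·7.477·(-0.48634) / (0.1021·(-0.83772)) = +1.1096 rad/s; magnitude 1.1096 rad/s.

1.11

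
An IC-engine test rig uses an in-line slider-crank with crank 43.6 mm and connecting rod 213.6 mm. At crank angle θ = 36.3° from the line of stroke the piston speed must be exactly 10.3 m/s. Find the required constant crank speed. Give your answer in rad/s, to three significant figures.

342

For an in-line slider-crank, |v_piston| = rω|sinθ|·[1 + r cosθ/√(L² − r² sin²θ)].
With r = 0.0436 m, L = 0.2136 m, θ = 36.3°: the bracketed kinematic factor |dx/dθ| = 0.030089 m.
ω = v/|dx/dθ| = 10.3/0.030089 = 342.31 rad/s.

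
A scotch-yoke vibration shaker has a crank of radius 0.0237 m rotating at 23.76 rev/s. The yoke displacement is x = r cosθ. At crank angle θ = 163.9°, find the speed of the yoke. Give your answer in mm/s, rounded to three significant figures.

ω = 149.3 rad/s (from 23.76 rev/s).
x = r cosθ ⇒ ẋ = −rω sinθ.
|v| = rω|sinθ| = 0.0237·149.3·|sin 163.9°| = 0.98118 m/s = 981.18 mm/s.

981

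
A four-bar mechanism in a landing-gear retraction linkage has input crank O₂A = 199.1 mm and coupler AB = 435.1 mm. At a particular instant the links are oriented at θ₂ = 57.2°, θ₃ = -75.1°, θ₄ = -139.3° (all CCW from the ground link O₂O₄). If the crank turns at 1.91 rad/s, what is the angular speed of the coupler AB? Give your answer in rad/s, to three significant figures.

0.276

ω₂ = 1.91 rad/s
Differentiating the loop-closure r₂e^{iθ₂}+r₃e^{iθ₃}=r₁+r₄e^{iθ₄} gives r₂ω₂e^{iθ₂}+r₃ω₃e^{iθ₃}=r₄ω₄e^{iθ₄}.
Eliminating the other unknown: ω₃ = r₂ω₂ sin(θ₄−θ₂) / [r₃ sin(θ₃−θ₄)].
Numerator sine = +0.28402; denominator sine = +0.90032.
Result = 0.1991·1.91·(+0.28402) / (0.4351·(+0.90032)) = +0.27572 rad/s; magnitude 0.27572 rad/s.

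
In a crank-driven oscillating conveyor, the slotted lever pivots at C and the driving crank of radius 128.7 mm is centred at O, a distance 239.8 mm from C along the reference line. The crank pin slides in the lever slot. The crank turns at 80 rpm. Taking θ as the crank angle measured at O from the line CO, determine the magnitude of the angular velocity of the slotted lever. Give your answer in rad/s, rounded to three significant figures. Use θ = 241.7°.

ω = 8.378 rad/s (from 80 rpm).
Crank pin A relative to C: A = (d + r cosθ, r sinθ); lever angle φ = atan2(r sinθ, d + r cosθ).
Differentiating tanφ: φ̇ = rω(d cosθ + r)/(d² + r² + 2dr cosθ).
d² + r² + 2dr cosθ = |CA|² = 0.0448049 m²;  d cosθ + r = +0.015014 m.
|ω_lever| = |0.1287·8.378·+0.015014| / 0.0448049 = 0.36129 rad/s.

0.361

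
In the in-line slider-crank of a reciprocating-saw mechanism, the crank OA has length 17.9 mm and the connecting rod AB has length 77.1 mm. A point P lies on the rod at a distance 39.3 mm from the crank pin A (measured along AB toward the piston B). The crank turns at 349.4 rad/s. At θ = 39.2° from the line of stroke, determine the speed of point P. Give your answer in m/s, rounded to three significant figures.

ω = 349.4 rad/s.  Crank-pin speed |V_A| = rω = 6.2543 m/s, perpendicular to OA.
Rod angle: sinφ = −(r/L) sinθ ⇒ φ = -8.438°; ω_rod = −rω cosθ/√(L²−r²sin²θ) = -63.55 rad/s.
V_P = V_A + ω_rod × AP, with AP = 0.0393 m along the rod.
Components: V_Px = −rω sinθ − a·ω_rod·sinφ = -4.3194 m/s;  V_Py = rω cosθ + a·ω_rod·cosφ = +2.3762 m/s.
|V_P| = √(V_Px² + V_Py²) = 4.9298 m/s.

4.93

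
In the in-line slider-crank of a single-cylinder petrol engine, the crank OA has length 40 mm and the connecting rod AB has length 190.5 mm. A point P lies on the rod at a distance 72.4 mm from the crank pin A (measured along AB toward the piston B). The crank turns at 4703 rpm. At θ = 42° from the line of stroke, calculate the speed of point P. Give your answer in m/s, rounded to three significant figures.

16.7

ω = 492.5 rad/s.  Crank-pin speed |V_A| = rω = 19.7 m/s, perpendicular to OA.
Rod angle: sinφ = −(r/L) sinθ ⇒ φ = -8.077°; ω_rod = −rω cosθ/√(L²−r²sin²θ) = -77.62 rad/s.
V_P = V_A + ω_rod × AP, with AP = 0.0724 m along the rod.
Components: V_Px = −rω sinθ − a·ω_rod·sinφ = -13.971 m/s;  V_Py = rω cosθ + a·ω_rod·cosφ = +9.0759 m/s.
|V_P| = √(V_Px² + V_Py²) = 16.66 m/s.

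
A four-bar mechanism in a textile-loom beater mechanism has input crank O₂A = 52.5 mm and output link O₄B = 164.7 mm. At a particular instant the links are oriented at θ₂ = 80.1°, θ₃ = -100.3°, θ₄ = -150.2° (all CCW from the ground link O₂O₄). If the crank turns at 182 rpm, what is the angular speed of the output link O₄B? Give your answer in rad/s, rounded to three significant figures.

0.0554

ω₂ = 19.06 rad/s (from 182 rpm).
Differentiating the loop-closure r₂e^{iθ₂}+r₃e^{iθ₃}=r₁+r₄e^{iθ₄} gives r₂ω₂e^{iθ₂}+r₃ω₃e^{iθ₃}=r₄ω₄e^{iθ₄}.
Eliminating the other unknown: ω₄ = r₂ω₂ sin(θ₂−θ₃) / [r₄ sin(θ₄−θ₃)].
Numerator sine = -0.00698; denominator sine = -0.76492.
Result = 0.0525·19.06·(-0.00698) / (0.1647·(-0.76492)) = +0.055448 rad/s; magnitude 0.055448 rad/s.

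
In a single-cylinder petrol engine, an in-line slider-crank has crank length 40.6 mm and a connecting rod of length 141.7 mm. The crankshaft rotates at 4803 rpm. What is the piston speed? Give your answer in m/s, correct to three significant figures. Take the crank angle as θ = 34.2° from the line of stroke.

14.2

ω = 2π·4803/60 = 503 rad/s
For an in-line slider-crank, x = r cosθ + √(L² − r² sin²θ), so v = −rω sinθ·[1 + r cosθ/√(L² − r² sin²θ)].
With r = 0.0406 m, L = 0.1417 m, θ = 34.2°: √(L² − r² sin²θ) = 0.13985 m.
v = −0.0406·503·0.56208·[1 + 0.0406·0.82708/0.13985] = -14.234 m/s.
|v| = 14.234 m/s.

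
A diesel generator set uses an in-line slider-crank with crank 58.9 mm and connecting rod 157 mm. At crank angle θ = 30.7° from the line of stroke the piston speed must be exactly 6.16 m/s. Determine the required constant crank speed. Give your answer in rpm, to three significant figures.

For an in-line slider-crank, |v_piston| = rω|sinθ|·[1 + r cosθ/√(L² − r² sin²θ)].
With r = 0.0589 m, L = 0.157 m, θ = 30.7°: the bracketed kinematic factor |dx/dθ| = 0.039954 m.
ω = v/|dx/dθ| = 6.16/0.039954 = 154.18 rad/s.
N = 60ω/(2π) = 1472.3 rpm.

1470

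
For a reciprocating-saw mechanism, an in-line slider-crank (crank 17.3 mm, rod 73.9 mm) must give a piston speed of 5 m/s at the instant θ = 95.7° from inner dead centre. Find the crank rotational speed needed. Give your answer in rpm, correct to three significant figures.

2840

For an in-line slider-crank, |v_piston| = rω|sinθ|·[1 + r cosθ/√(L² − r² sin²θ)].
With r = 0.0173 m, L = 0.0739 m, θ = 95.7°: the bracketed kinematic factor |dx/dθ| = 0.016803 m.
ω = v/|dx/dθ| = 5/0.016803 = 297.57 rad/s.
N = 60ω/(2π) = 2841.6 rpm.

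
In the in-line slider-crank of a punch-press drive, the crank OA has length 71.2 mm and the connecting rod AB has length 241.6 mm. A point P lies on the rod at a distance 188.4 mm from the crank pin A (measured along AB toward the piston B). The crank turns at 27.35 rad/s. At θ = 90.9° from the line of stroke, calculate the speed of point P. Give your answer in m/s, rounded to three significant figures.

1.94

ω = 27.35 rad/s.  Crank-pin speed |V_A| = rω = 1.9473 m/s, perpendicular to OA.
Rod angle: sinφ = −(r/L) sinθ ⇒ φ = -17.137°; ω_rod = −rω cosθ/√(L²−r²sin²θ) = +0.13248 rad/s.
V_P = V_A + ω_rod × AP, with AP = 0.1884 m along the rod.
Components: V_Px = −rω sinθ − a·ω_rod·sinφ = -1.9397 m/s;  V_Py = rω cosθ + a·ω_rod·cosφ = -0.0067353 m/s.
|V_P| = √(V_Px² + V_Py²) = 1.9397 m/s.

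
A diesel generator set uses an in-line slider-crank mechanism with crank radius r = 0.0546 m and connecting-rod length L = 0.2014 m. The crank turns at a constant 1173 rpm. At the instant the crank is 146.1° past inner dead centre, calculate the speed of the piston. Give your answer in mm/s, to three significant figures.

2890

ω = 2π·1173/60 = 122.8 rad/s
For an in-line slider-crank, x = r cosθ + √(L² − r² sin²θ), so v = −rω sinθ·[1 + r cosθ/√(L² − r² sin²θ)].
With r = 0.0546 m, L = 0.2014 m, θ = 146.1°: √(L² − r² sin²θ) = 0.19908 m.
v = −0.0546·122.8·0.55775·[1 + 0.0546·-0.83001/0.19908] = -2.8892 m/s.
|v| = 2.8892 m/s = 2889.2 mm/s.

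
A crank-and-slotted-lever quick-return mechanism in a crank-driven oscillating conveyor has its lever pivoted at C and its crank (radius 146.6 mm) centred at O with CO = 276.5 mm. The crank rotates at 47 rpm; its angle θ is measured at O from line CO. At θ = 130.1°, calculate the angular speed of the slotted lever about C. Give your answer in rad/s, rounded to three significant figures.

0.497

ω = 4.922 rad/s (from 47 rpm).
Crank pin A relative to C: A = (d + r cosθ, r sinθ); lever angle φ = atan2(r sinθ, d + r cosθ).
Differentiating tanφ: φ̇ = rω(d cosθ + r)/(d² + r² + 2dr cosθ).
d² + r² + 2dr cosθ = |CA|² = 0.0457248 m²;  d cosθ + r = -0.0315 m.
|ω_lever| = |0.1466·4.922·-0.0315| / 0.0457248 = 0.49707 rad/s.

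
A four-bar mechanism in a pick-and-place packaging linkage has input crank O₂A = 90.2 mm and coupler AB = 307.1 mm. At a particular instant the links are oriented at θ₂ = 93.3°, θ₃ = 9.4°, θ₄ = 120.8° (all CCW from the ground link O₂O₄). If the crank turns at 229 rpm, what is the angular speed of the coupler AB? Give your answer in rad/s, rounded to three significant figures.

ω₂ = 23.98 rad/s (from 229 rpm).
Differentiating the loop-closure r₂e^{iθ₂}+r₃e^{iθ₃}=r₁+r₄e^{iθ₄} gives r₂ω₂e^{iθ₂}+r₃ω₃e^{iθ₃}=r₄ω₄e^{iθ₄}.
Eliminating the other unknown: ω₃ = r₂ω₂ sin(θ₄−θ₂) / [r₃ sin(θ₃−θ₄)].
Numerator sine = +0.46175; denominator sine = -0.93106.
Result = 0.0902·23.98·(+0.46175) / (0.3071·(-0.93106)) = -3.4932 rad/s; magnitude 3.4932 rad/s.

3.49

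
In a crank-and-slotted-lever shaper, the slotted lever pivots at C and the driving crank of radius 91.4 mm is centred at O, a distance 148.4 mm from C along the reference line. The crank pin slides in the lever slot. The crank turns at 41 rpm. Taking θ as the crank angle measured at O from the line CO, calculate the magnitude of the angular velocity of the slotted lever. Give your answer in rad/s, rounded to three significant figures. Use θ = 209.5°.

2.19

ω = 4.294 rad/s (from 41 rpm).
Crank pin A relative to C: A = (d + r cosθ, r sinθ); lever angle φ = atan2(r sinθ, d + r cosθ).
Differentiating tanφ: φ̇ = rω(d cosθ + r)/(d² + r² + 2dr cosθ).
d² + r² + 2dr cosθ = |CA|² = 0.00676593 m²;  d cosθ + r = -0.037761 m.
|ω_lever| = |0.0914·4.294·-0.037761| / 0.00676593 = 2.1901 rad/s.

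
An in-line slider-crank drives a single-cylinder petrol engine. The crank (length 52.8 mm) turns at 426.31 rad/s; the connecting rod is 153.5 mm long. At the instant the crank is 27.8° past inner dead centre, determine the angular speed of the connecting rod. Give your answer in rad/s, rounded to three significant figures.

ω = 426.3 rad/s
The rod makes angle φ with the slider axis where L sinφ = r sinθ; differentiating, L cosφ·φ̇ = r ω cosθ.
L cosφ = √(L² − r² sin²θ) = 0.15151 m.
|ω_rod| = r ω |cosθ| / √(L² − r² sin²θ) = 0.0528·426.3·0.88458/0.15151 = 131.42 rad/s.

131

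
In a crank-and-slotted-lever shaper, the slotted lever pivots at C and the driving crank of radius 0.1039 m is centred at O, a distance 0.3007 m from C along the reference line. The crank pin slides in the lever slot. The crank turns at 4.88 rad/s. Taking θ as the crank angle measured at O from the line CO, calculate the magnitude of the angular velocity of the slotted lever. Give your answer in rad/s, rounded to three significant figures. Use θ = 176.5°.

2.56

ω = 4.88 rad/s
Crank pin A relative to C: A = (d + r cosθ, r sinθ); lever angle φ = atan2(r sinθ, d + r cosθ).
Differentiating tanφ: φ̇ = rω(d cosθ + r)/(d² + r² + 2dr cosθ).
d² + r² + 2dr cosθ = |CA|² = 0.0388468 m²;  d cosθ + r = -0.19624 m.
|ω_lever| = |0.1039·4.88·-0.19624| / 0.0388468 = 2.5613 rad/s.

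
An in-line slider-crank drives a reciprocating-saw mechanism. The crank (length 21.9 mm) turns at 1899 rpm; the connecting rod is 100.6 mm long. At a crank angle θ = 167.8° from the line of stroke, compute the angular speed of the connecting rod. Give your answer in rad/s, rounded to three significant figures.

ω = 198.9 rad/s (converted from 1899 rpm).
The rod makes angle φ with the slider axis where L sinφ = r sinθ; differentiating, L cosφ·φ̇ = r ω cosθ.
L cosφ = √(L² − r² sin²θ) = 0.10049 m.
|ω_rod| = r ω |cosθ| / √(L² − r² sin²θ) = 0.0219·198.9·0.97742/0.10049 = 42.358 rad/s.

42.4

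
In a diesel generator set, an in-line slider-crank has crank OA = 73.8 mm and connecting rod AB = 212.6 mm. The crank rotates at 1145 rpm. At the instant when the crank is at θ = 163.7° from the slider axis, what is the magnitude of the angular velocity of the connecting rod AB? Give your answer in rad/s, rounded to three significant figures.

ω = 119.9 rad/s (converted from 1145 rpm).
The rod makes angle φ with the slider axis where L sinφ = r sinθ; differentiating, L cosφ·φ̇ = r ω cosθ.
L cosφ = √(L² − r² sin²θ) = 0.21159 m.
|ω_rod| = r ω |cosθ| / √(L² − r² sin²θ) = 0.0738·119.9·0.95981/0.21159 = 40.14 rad/s.

40.1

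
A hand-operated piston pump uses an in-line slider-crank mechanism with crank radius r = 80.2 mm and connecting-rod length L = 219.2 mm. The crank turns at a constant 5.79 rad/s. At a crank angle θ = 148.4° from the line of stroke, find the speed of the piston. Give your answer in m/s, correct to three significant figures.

ω = 5.79 rad/s
For an in-line slider-crank, x = r cosθ + √(L² − r² sin²θ), so v = −rω sinθ·[1 + r cosθ/√(L² − r² sin²θ)].
With r = 0.0802 m, L = 0.2192 m, θ = 148.4°: √(L² − r² sin²θ) = 0.21513 m.
v = −0.0802·5.79·0.52399·[1 + 0.0802·-0.85173/0.21513] = -0.16606 m/s.
|v| = 0.16606 m/s.

0.166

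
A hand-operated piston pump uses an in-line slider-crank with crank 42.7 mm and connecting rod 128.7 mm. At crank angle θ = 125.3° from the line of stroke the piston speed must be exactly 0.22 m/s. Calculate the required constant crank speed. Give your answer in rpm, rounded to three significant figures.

For an in-line slider-crank, |v_piston| = rω|sinθ|·[1 + r cosθ/√(L² − r² sin²θ)].
With r = 0.0427 m, L = 0.1287 m, θ = 125.3°: the bracketed kinematic factor |dx/dθ| = 0.027908 m.
ω = v/|dx/dθ| = 0.22/0.027908 = 7.8829 rad/s.
N = 60ω/(2π) = 75.276 rpm.

75.3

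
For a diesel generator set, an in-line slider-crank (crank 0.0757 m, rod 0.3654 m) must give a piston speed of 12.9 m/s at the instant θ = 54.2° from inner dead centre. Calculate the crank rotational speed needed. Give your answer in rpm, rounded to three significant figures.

1790

For an in-line slider-crank, |v_piston| = rω|sinθ|·[1 + r cosθ/√(L² − r² sin²θ)].
With r = 0.0757 m, L = 0.3654 m, θ = 54.2°: the bracketed kinematic factor |dx/dθ| = 0.068945 m.
ω = v/|dx/dθ| = 12.9/0.068945 = 187.1 rad/s.
N = 60ω/(2π) = 1786.7 rpm.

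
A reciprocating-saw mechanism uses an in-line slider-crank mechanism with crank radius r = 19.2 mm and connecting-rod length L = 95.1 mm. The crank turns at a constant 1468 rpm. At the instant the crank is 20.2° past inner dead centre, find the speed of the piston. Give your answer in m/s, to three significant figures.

ω = 2π·1468/60 = 153.7 rad/s
For an in-line slider-crank, x = r cosθ + √(L² − r² sin²θ), so v = −rω sinθ·[1 + r cosθ/√(L² − r² sin²θ)].
With r = 0.0192 m, L = 0.0951 m, θ = 20.2°: √(L² − r² sin²θ) = 0.094869 m.
v = −0.0192·153.7·0.34530·[1 + 0.0192·0.93849/0.094869] = -1.2128 m/s.
|v| = 1.2128 m/s.

1.21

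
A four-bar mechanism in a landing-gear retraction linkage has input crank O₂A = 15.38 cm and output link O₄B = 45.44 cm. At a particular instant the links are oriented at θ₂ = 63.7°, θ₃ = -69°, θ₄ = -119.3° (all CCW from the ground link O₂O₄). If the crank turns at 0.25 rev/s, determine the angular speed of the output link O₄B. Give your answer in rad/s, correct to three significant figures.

0.508

ω₂ = 1.571 rad/s (from 0.25 rev/s).
Differentiating the loop-closure r₂e^{iθ₂}+r₃e^{iθ₃}=r₁+r₄e^{iθ₄} gives r₂ω₂e^{iθ₂}+r₃ω₃e^{iθ₃}=r₄ω₄e^{iθ₄}.
Eliminating the other unknown: ω₄ = r₂ω₂ sin(θ₂−θ₃) / [r₄ sin(θ₄−θ₃)].
Numerator sine = +0.73491; denominator sine = -0.76940.
Result = 0.1538·1.571·(+0.73491) / (0.4544·(-0.76940)) = -0.50784 rad/s; magnitude 0.50784 rad/s.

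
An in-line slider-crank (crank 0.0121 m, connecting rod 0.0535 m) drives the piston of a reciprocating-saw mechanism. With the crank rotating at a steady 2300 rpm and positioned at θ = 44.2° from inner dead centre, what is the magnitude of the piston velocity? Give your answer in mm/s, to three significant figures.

ω = 2π·2300/60 = 240.9 rad/s
For an in-line slider-crank, x = r cosθ + √(L² − r² sin²θ), so v = −rω sinθ·[1 + r cosθ/√(L² − r² sin²θ)].
With r = 0.0121 m, L = 0.0535 m, θ = 44.2°: √(L² − r² sin²θ) = 0.052831 m.
v = −0.0121·240.9·0.69717·[1 + 0.0121·0.71691/0.052831] = -2.3654 m/s.
|v| = 2.3654 m/s = 2365.4 mm/s.

2370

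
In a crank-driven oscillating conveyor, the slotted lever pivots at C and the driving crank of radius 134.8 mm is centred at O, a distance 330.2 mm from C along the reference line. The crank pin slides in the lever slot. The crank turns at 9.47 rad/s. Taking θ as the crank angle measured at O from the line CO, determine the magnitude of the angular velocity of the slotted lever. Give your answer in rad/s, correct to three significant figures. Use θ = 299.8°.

2.23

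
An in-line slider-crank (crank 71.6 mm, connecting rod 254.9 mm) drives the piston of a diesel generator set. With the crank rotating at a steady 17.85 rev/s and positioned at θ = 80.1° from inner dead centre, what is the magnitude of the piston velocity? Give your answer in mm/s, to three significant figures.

8310

ω = 2π·17.9 = 112.2 rad/s
For an in-line slider-crank, x = r cosθ + √(L² − r² sin²θ), so v = −rω sinθ·[1 + r cosθ/√(L² − r² sin²θ)].
With r = 0.0716 m, L = 0.2549 m, θ = 80.1°: √(L² − r² sin²θ) = 0.24495 m.
v = −0.0716·112.2·0.98511·[1 + 0.0716·0.17193/0.24495] = -8.3083 m/s.
|v| = 8.3083 m/s = 8308.3 mm/s.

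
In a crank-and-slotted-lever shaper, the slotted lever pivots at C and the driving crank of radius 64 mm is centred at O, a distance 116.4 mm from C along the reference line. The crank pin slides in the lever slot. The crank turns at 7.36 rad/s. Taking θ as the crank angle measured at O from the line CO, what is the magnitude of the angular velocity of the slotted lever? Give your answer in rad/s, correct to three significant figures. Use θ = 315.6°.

ω = 7.36 rad/s
Crank pin A relative to C: A = (d + r cosθ, r sinθ); lever angle φ = atan2(r sinθ, d + r cosθ).
Differentiating tanφ: φ̇ = rω(d cosθ + r)/(d² + r² + 2dr cosθ).
d² + r² + 2dr cosθ = |CA|² = 0.02829 m²;  d cosθ + r = +0.14716 m.
|ω_lever| = |0.064·7.36·+0.14716| / 0.02829 = 2.4503 rad/s.

2.45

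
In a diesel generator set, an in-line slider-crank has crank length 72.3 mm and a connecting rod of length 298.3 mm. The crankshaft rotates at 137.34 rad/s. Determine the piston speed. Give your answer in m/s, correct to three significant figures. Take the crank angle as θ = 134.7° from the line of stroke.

5.84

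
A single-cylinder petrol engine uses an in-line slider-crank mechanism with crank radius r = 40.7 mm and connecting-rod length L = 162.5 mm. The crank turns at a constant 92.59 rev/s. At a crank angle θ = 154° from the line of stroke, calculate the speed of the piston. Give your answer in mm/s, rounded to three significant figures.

ω = 2π·92.6 = 581.8 rad/s
For an in-line slider-crank, x = r cosθ + √(L² − r² sin²θ), so v = −rω sinθ·[1 + r cosθ/√(L² − r² sin²θ)].
With r = 0.0407 m, L = 0.1625 m, θ = 154°: √(L² − r² sin²θ) = 0.16152 m.
v = −0.0407·581.8·0.43837·[1 + 0.0407·-0.89879/0.16152] = -8.0288 m/s.
|v| = 8.0288 m/s = 8028.8 mm/s.

8030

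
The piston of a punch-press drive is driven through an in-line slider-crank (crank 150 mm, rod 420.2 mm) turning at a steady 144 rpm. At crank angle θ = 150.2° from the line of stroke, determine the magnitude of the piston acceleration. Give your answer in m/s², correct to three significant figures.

ω = 2π·144/60 = 15.08 rad/s
x(θ) = r cosθ + √(L² − r² sin²θ); with ω constant, a = ω²·d²x/dθ².
d²x/dθ² = −r cosθ − r²(cos2θ)/√u − r⁴ sin²2θ/(4u^{3/2}),  u = L² − r² sin²θ = 0.171011 m².
Substituting r = 0.15 m, L = 0.4202 m, θ = 150.2°: d²x/dθ² = +0.1013 m.
a = ω²·d²x/dθ² = (15.08)²·(+0.1013) = +23.035 m/s²;  |a| = 23.035 m/s².

23.0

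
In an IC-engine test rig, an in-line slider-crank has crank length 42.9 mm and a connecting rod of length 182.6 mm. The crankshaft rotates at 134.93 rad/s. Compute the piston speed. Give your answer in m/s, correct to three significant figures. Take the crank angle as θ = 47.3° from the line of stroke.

ω = 134.9 rad/s
For an in-line slider-crank, x = r cosθ + √(L² − r² sin²θ), so v = −rω sinθ·[1 + r cosθ/√(L² − r² sin²θ)].
With r = 0.0429 m, L = 0.1826 m, θ = 47.3°: √(L² − r² sin²θ) = 0.17986 m.
v = −0.0429·134.9·0.73491·[1 + 0.0429·0.67816/0.17986] = -4.9422 m/s.
|v| = 4.9422 m/s.

4.94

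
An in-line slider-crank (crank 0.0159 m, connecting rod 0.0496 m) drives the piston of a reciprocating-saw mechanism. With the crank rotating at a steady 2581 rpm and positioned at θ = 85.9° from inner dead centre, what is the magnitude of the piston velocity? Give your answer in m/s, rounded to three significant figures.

ω = 2π·2581/60 = 270.3 rad/s
For an in-line slider-crank, x = r cosθ + √(L² − r² sin²θ), so v = −rω sinθ·[1 + r cosθ/√(L² − r² sin²θ)].
With r = 0.0159 m, L = 0.0496 m, θ = 85.9°: √(L² − r² sin²θ) = 0.046996 m.
v = −0.0159·270.3·0.99744·[1 + 0.0159·0.07150/0.046996] = -4.3902 m/s.
|v| = 4.3902 m/s.

4.39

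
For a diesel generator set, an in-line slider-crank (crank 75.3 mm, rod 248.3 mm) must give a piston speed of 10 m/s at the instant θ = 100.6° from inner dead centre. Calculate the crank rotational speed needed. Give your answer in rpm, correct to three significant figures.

For an in-line slider-crank, |v_piston| = rω|sinθ|·[1 + r cosθ/√(L² − r² sin²θ)].
With r = 0.0753 m, L = 0.2483 m, θ = 100.6°: the bracketed kinematic factor |dx/dθ| = 0.069689 m.
ω = v/|dx/dθ| = 10/0.069689 = 143.49 rad/s.
N = 60ω/(2π) = 1370.3 rpm.

1370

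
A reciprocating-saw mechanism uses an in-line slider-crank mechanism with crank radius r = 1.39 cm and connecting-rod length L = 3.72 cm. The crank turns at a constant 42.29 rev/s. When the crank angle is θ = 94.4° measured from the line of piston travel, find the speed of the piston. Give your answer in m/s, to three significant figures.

ω = 2π·42.3 = 265.7 rad/s
For an in-line slider-crank, x = r cosθ + √(L² − r² sin²θ), so v = −rω sinθ·[1 + r cosθ/√(L² − r² sin²θ)].
With r = 0.0139 m, L = 0.0372 m, θ = 94.4°: √(L² − r² sin²θ) = 0.034522 m.
v = −0.0139·265.7·0.99705·[1 + 0.0139·-0.07672/0.034522] = -3.5688 m/s.
|v| = 3.5688 m/s.

3.57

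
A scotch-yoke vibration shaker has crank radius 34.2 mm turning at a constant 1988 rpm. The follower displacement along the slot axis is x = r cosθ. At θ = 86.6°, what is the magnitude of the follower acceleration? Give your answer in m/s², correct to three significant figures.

87.9

ω = 208.2 rad/s (from 1988 rpm).
x = r cosθ ⇒ ẍ = −rω² cosθ (ω constant).
|a| = rω²|cosθ| = 0.0342·(208.2)²·|cos 86.6°| = 87.906 m/s².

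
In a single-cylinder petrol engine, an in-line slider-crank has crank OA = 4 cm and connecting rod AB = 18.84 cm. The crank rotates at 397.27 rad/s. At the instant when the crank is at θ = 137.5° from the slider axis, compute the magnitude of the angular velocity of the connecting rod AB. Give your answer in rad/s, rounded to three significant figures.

ω = 397.3 rad/s
The rod makes angle φ with the slider axis where L sinφ = r sinθ; differentiating, L cosφ·φ̇ = r ω cosθ.
L cosφ = √(L² − r² sin²θ) = 0.18645 m.
|ω_rod| = r ω |cosθ| / √(L² − r² sin²θ) = 0.04·397.3·0.73728/0.18645 = 62.836 rad/s.

62.8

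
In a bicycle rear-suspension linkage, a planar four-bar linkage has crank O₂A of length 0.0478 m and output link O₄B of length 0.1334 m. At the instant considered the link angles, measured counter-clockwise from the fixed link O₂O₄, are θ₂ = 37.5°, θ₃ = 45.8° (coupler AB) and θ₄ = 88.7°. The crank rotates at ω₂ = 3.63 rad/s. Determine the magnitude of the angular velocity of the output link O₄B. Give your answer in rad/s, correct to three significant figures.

ω₂ = 3.63 rad/s
Differentiating the loop-closure r₂e^{iθ₂}+r₃e^{iθ₃}=r₁+r₄e^{iθ₄} gives r₂ω₂e^{iθ₂}+r₃ω₃e^{iθ₃}=r₄ω₄e^{iθ₄}.
Eliminating the other unknown: ω₄ = r₂ω₂ sin(θ₂−θ₃) / [r₄ sin(θ₄−θ₃)].
Numerator sine = -0.14436; denominator sine = +0.68072.
Result = 0.0478·3.63·(-0.14436) / (0.1334·(+0.68072)) = -0.27583 rad/s; magnitude 0.27583 rad/s.

0.276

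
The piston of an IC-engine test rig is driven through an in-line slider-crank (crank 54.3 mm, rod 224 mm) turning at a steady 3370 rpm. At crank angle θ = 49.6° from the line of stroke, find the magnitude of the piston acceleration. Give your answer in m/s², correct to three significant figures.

4140

ω = 2π·3370/60 = 352.9 rad/s
x(θ) = r cosθ + √(L² − r² sin²θ); with ω constant, a = ω²·d²x/dθ².
d²x/dθ² = −r cosθ − r²(cos2θ)/√u − r⁴ sin²2θ/(4u^{3/2}),  u = L² − r² sin²θ = 0.0484661 m².
Substituting r = 0.0543 m, L = 0.224 m, θ = 49.6°: d²x/dθ² = -0.03325 m.
a = ω²·d²x/dθ² = (352.9)²·(-0.03325) = -4141 m/s²;  |a| = 4141 m/s².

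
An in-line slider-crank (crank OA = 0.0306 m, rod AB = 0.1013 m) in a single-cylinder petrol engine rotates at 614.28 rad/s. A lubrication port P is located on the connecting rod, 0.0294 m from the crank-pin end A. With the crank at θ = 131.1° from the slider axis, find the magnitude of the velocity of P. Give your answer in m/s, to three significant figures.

16.0

ω = 614.3 rad/s.  Crank-pin speed |V_A| = rω = 18.797 m/s, perpendicular to OA.
Rod angle: sinφ = −(r/L) sinθ ⇒ φ = -13.158°; ω_rod = −rω cosθ/√(L²−r²sin²θ) = +125.27 rad/s.
V_P = V_A + ω_rod × AP, with AP = 0.0294 m along the rod.
Components: V_Px = −rω sinθ − a·ω_rod·sinφ = -13.326 m/s;  V_Py = rω cosθ + a·ω_rod·cosφ = -8.7704 m/s.
|V_P| = √(V_Px² + V_Py²) = 15.953 m/s.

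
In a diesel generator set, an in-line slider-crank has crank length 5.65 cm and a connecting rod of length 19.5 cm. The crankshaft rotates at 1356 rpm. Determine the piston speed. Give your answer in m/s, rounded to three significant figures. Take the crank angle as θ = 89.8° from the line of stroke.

ω = 2π·1356/60 = 142 rad/s
For an in-line slider-crank, x = r cosθ + √(L² − r² sin²θ), so v = −rω sinθ·[1 + r cosθ/√(L² − r² sin²θ)].
With r = 0.0565 m, L = 0.195 m, θ = 89.8°: √(L² − r² sin²θ) = 0.18664 m.
v = −0.0565·142·0.99999·[1 + 0.0565·0.00349/0.18664] = -8.0314 m/s.
|v| = 8.0314 m/s.

8.03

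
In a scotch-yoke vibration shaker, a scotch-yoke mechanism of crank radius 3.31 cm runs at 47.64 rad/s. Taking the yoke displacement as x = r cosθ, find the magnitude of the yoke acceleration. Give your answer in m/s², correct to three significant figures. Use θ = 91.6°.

2.10

ω = 47.64 rad/s
x = r cosθ ⇒ ẍ = −rω² cosθ (ω constant).
|a| = rω²|cosθ| = 0.0331·(47.64)²·|cos 91.6°| = 2.0976 m/s².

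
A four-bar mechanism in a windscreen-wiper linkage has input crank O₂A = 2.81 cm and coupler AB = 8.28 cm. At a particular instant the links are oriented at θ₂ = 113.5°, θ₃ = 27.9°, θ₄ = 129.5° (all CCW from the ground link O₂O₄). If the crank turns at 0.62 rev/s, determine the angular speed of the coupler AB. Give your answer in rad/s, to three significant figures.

ω₂ = 3.896 rad/s (from 0.62 rev/s).
Differentiating the loop-closure r₂e^{iθ₂}+r₃e^{iθ₃}=r₁+r₄e^{iθ₄} gives r₂ω₂e^{iθ₂}+r₃ω₃e^{iθ₃}=r₄ω₄e^{iθ₄}.
Eliminating the other unknown: ω₃ = r₂ω₂ sin(θ₄−θ₂) / [r₃ sin(θ₃−θ₄)].
Numerator sine = +0.27564; denominator sine = -0.97958.
Result = 0.0281·3.896·(+0.27564) / (0.0828·(-0.97958)) = -0.372 rad/s; magnitude 0.372 rad/s.

0.372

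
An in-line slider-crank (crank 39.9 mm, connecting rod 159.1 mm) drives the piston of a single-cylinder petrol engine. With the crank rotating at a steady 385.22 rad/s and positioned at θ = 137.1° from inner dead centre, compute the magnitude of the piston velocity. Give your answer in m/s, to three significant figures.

8.51

ω = 385.2 rad/s
For an in-line slider-crank, x = r cosθ + √(L² − r² sin²θ), so v = −rω sinθ·[1 + r cosθ/√(L² − r² sin²θ)].
With r = 0.0399 m, L = 0.1591 m, θ = 137.1°: √(L² − r² sin²θ) = 0.15676 m.
v = −0.0399·385.2·0.68072·[1 + 0.0399·-0.73254/0.15676] = -8.5121 m/s.
|v| = 8.5121 m/s.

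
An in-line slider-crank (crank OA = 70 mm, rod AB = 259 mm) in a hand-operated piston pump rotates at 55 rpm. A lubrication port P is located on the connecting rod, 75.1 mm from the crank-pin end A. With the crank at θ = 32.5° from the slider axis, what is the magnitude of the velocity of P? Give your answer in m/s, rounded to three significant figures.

0.334

ω = 5.76 rad/s.  Crank-pin speed |V_A| = rω = 0.40317 m/s, perpendicular to OA.
Rod angle: sinφ = −(r/L) sinθ ⇒ φ = -8.350°; ω_rod = −rω cosθ/√(L²−r²sin²θ) = -1.3269 rad/s.
V_P = V_A + ω_rod × AP, with AP = 0.0751 m along the rod.
Components: V_Px = −rω sinθ − a·ω_rod·sinφ = -0.23109 m/s;  V_Py = rω cosθ + a·ω_rod·cosφ = +0.24144 m/s.
|V_P| = √(V_Px² + V_Py²) = 0.33421 m/s.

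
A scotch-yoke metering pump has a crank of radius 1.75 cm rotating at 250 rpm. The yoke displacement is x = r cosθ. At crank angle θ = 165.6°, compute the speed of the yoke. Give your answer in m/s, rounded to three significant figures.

ω = 26.18 rad/s (from 250 rpm).
x = r cosθ ⇒ ẋ = −rω sinθ.
|v| = rω|sinθ| = 0.0175·26.18·|sin 165.6°| = 0.11394 m/s.

0.114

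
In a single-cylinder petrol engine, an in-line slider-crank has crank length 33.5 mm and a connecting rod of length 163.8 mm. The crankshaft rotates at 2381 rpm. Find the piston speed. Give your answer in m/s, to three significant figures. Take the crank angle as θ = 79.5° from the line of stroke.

8.53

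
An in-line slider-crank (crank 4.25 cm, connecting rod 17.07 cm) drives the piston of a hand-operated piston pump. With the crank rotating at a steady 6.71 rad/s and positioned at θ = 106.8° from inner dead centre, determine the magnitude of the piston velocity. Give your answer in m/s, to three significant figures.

ω = 6.71 rad/s
For an in-line slider-crank, x = r cosθ + √(L² − r² sin²θ), so v = −rω sinθ·[1 + r cosθ/√(L² − r² sin²θ)].
With r = 0.0425 m, L = 0.1707 m, θ = 106.8°: √(L² − r² sin²θ) = 0.16578 m.
v = −0.0425·6.71·0.95732·[1 + 0.0425·-0.28903/0.16578] = -0.25277 m/s.
|v| = 0.25277 m/s.

0.253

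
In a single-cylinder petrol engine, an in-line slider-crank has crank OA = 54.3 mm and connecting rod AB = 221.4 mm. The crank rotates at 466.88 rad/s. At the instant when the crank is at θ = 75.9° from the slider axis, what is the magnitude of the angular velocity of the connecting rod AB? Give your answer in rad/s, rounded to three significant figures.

ω = 466.9 rad/s
The rod makes angle φ with the slider axis where L sinφ = r sinθ; differentiating, L cosφ·φ̇ = r ω cosθ.
L cosφ = √(L² − r² sin²θ) = 0.21505 m.
|ω_rod| = r ω |cosθ| / √(L² − r² sin²θ) = 0.0543·466.9·0.24362/0.21505 = 28.72 rad/s.

28.7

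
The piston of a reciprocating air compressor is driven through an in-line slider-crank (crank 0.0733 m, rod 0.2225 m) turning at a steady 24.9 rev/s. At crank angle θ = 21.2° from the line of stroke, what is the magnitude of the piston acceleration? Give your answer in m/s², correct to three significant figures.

2120

ω = 2π·24.9 = 156.5 rad/s
x(θ) = r cosθ + √(L² − r² sin²θ); with ω constant, a = ω²·d²x/dθ².
d²x/dθ² = −r cosθ − r²(cos2θ)/√u − r⁴ sin²2θ/(4u^{3/2}),  u = L² − r² sin²θ = 0.0488036 m².
Substituting r = 0.0733 m, L = 0.2225 m, θ = 21.2°: d²x/dθ² = -0.086604 m.
a = ω²·d²x/dθ² = (156.5)²·(-0.086604) = -2119.8 m/s²;  |a| = 2119.8 m/s².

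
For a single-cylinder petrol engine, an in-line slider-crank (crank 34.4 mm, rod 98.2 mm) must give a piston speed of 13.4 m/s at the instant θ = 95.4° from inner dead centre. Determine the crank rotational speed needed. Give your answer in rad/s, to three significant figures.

For an in-line slider-crank, |v_piston| = rω|sinθ|·[1 + r cosθ/√(L² − r² sin²θ)].
With r = 0.0344 m, L = 0.0982 m, θ = 95.4°: the bracketed kinematic factor |dx/dθ| = 0.033043 m.
ω = v/|dx/dθ| = 13.4/0.033043 = 405.54 rad/s.

406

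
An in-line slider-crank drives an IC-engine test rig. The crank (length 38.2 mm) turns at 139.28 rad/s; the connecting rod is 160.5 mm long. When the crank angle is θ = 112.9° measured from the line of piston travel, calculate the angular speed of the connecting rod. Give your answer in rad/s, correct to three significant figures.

13.2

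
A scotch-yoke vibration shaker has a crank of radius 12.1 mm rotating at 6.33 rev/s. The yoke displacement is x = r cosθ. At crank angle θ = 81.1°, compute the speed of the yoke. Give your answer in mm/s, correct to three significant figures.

475

ω = 39.77 rad/s (from 6.33 rev/s).
x = r cosθ ⇒ ẋ = −rω sinθ.
|v| = rω|sinθ| = 0.0121·39.77·|sin 81.1°| = 0.47545 m/s = 475.45 mm/s.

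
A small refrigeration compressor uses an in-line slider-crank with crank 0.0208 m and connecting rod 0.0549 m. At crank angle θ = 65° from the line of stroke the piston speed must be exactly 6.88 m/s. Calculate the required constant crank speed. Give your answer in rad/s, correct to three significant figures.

For an in-line slider-crank, |v_piston| = rω|sinθ|·[1 + r cosθ/√(L² − r² sin²θ)].
With r = 0.0208 m, L = 0.0549 m, θ = 65°: the bracketed kinematic factor |dx/dθ| = 0.022065 m.
ω = v/|dx/dθ| = 6.88/0.022065 = 311.81 rad/s.

312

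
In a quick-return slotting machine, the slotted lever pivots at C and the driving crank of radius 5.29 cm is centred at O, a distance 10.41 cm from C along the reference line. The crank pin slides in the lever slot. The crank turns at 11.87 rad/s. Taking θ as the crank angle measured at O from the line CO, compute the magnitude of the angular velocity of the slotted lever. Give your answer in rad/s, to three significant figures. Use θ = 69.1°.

3.22

ω = 11.87 rad/s
Crank pin A relative to C: A = (d + r cosθ, r sinθ); lever angle φ = atan2(r sinθ, d + r cosθ).
Differentiating tanφ: φ̇ = rω(d cosθ + r)/(d² + r² + 2dr cosθ).
d² + r² + 2dr cosθ = |CA|² = 0.0175643 m²;  d cosθ + r = +0.090036 m.
|ω_lever| = |0.0529·11.87·+0.090036| / 0.0175643 = 3.2188 rad/s.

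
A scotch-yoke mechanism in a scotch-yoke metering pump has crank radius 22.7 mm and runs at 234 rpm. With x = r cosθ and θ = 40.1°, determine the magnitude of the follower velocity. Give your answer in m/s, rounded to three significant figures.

0.358

ω = 24.5 rad/s (from 234 rpm).
x = r cosθ ⇒ ẋ = −rω sinθ.
|v| = rω|sinθ| = 0.0227·24.5·|sin 40.1°| = 0.35829 m/s.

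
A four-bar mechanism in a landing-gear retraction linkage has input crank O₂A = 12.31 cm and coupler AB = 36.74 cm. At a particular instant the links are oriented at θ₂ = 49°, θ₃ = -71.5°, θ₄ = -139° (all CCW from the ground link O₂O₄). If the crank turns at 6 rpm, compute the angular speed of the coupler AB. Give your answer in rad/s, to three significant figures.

0.0317

ω₂ = 0.6283 rad/s (from 6 rpm).
Differentiating the loop-closure r₂e^{iθ₂}+r₃e^{iθ₃}=r₁+r₄e^{iθ₄} gives r₂ω₂e^{iθ₂}+r₃ω₃e^{iθ₃}=r₄ω₄e^{iθ₄}.
Eliminating the other unknown: ω₃ = r₂ω₂ sin(θ₄−θ₂) / [r₃ sin(θ₃−θ₄)].
Numerator sine = +0.13917; denominator sine = +0.92388.
Result = 0.1231·0.6283·(+0.13917) / (0.3674·(+0.92388)) = +0.031713 rad/s; magnitude 0.031713 rad/s.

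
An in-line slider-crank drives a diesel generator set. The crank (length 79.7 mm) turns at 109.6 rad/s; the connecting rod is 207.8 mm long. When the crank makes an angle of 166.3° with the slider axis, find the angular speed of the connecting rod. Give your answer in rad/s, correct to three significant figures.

ω = 109.6 rad/s
The rod makes angle φ with the slider axis where L sinφ = r sinθ; differentiating, L cosφ·φ̇ = r ω cosθ.
L cosφ = √(L² − r² sin²θ) = 0.20694 m.
|ω_rod| = r ω |cosθ| / √(L² − r² sin²θ) = 0.0797·109.6·0.97155/0.20694 = 41.01 rad/s.

41.0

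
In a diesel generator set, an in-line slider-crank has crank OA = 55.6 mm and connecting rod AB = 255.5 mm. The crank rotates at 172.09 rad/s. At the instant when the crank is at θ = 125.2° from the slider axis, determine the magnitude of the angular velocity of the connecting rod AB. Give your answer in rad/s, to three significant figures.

ω = 172.1 rad/s
The rod makes angle φ with the slider axis where L sinφ = r sinθ; differentiating, L cosφ·φ̇ = r ω cosθ.
L cosφ = √(L² − r² sin²θ) = 0.25143 m.
|ω_rod| = r ω |cosθ| / √(L² − r² sin²θ) = 0.0556·172.1·0.57643/0.25143 = 21.936 rad/s.

21.9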